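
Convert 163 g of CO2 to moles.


M(CO2) = 44.01 g/mol
n = mass/M = 163/44.01 = 3.7037 mol

3.7037 mol


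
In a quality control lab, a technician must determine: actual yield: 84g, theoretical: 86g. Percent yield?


% yield = actual/theoretical × 100
= 84/86 × 100
= 97.67%

97.67%


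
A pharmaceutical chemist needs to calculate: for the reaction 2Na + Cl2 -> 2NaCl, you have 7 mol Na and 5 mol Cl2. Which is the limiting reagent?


Mole ratio available / coefficient:
  Na: 7/2 = 3.500
  Cl2: 5/1 = 5.000
Smaller ratio is limiting.

Na


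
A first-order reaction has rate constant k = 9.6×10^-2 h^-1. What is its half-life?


t½ = ln2/k = 0.693147/(9.6×10^-2 h^-1)
= 7.220 h

7.220 h


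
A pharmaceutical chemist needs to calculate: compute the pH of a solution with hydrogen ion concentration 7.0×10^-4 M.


pH = -log10([H+]) = -log10(7.0×10^-4)
= 4 - log10(7.0)
= 4 - 0.85
= 3.15

3.15


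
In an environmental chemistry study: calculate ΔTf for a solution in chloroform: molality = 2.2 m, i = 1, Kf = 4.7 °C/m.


ΔTf = Kf × m × i
= 4.7 × 2.2 × 1
= 10.34 °C

10.34 °C


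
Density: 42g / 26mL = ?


ρ = mass/volume
= 42/26
= 1.615 g/mL

1.615 g/mL


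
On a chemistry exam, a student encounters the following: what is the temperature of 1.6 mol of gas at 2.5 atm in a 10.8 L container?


PV = nRT  (R = 0.08206 L·atm/(mol·K))
T = PV/(nR) = 2.5×10.8/(1.6×0.08206)
= 27.00/0.131296
= 205.64 K

205.64 K


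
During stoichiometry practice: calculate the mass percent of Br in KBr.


M(KBr) = 1×39.1 + 1×79.9 = 119.00 g/mol
Mass of Br = 1 × 79.9 = 79.90 g/mol
% Br = 79.90/119.00 × 100 = 67.14%

67.14%


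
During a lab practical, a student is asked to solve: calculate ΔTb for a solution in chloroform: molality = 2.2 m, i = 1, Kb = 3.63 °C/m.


ΔTb = Kb × m × i
= 3.63 × 2.2 × 1
= 7.986 °C

7.986 °C


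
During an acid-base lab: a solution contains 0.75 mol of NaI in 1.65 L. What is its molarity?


M = n/V = 0.75/1.65 = 0.455 mol/L

0.455 M


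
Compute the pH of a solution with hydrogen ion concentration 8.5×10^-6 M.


pH = -log10([H+]) = -log10(8.5×10^-6)
= 6 - log10(8.5)
= 6 - 0.93
= 5.07

5.07


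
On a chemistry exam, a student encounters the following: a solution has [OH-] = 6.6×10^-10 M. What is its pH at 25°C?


pOH = -log10([OH-]) = -log10(6.6×10^-10)
= 10 - log10(6.6) = 9.18
pH = 14 - pOH = 14 - 9.18 = 4.82

4.82


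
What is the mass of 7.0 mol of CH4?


M(CH4) = 16.04 g/mol
mass = n × M = 7.0 × 16.04 = 112.28 g

112.28 g


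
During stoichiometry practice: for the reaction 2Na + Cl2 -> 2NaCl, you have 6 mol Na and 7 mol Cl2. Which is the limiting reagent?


Mole ratio available / coefficient:
  Na: 6/2 = 3.000
  Cl2: 7/1 = 7.000
Smaller ratio is limiting.

Na


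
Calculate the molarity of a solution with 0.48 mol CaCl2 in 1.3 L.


M = n/V = 0.48/1.3 = 0.369 mol/L

0.369 M


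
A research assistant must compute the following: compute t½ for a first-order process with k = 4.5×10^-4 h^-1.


t½ = ln2/k = 0.693147/(4.5×10^-4 h^-1)
= 1540 h

1540 h


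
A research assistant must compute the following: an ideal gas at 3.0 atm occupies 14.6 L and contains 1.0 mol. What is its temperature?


PV = nRT  (R = 0.08206 L·atm/(mol·K))
T = PV/(nR) = 3.0×14.6/(1.0×0.08206)
= 43.80/0.082060
= 533.76 K

533.76 K


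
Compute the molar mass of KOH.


M(KOH) = 1×39.1 + 1×16.0 + 1×1.008
= 39.1 + 16.0 + 1.01
= 56.11 g/mol

56.11 g/mol


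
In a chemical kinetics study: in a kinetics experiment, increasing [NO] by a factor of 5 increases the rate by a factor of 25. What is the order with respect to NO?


rate ∝ [NO]^n
5^n = 25 → n = 2
Order in NO: 2

2


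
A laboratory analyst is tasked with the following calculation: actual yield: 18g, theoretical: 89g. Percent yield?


% yield = actual/theoretical × 100
= 18/89 × 100
= 20.22%

20.22%


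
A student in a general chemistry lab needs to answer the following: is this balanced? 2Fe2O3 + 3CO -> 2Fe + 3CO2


Equation: 2Fe2O3 + 3CO -> 2Fe + 3CO2
Check atoms: C: 3=3, Fe: 4≠2, O: 9≠6
Not balanced

No, not balanced


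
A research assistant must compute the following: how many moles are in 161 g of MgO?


M(MgO) = 40.31 g/mol
n = mass/M = 161/40.31 = 3.994 mol

3.994 mol


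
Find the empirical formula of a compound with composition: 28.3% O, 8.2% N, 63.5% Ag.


Assume 100 g sample. Moles of each element:
  O: 28.3/16.0 = 1.769 mol
  N: 8.2/14.01 = 0.585 mol
  Ag: 63.5/107.87 = 0.589 mol
Divide by smallest (0.585):
  O: 1.769/0.585 = 3.02
  N: 0.585/0.585 = 1.0
  Ag: 0.589/0.585 = 1.01
Empirical formula: AgNO3

AgNO3


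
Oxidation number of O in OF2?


F is always -1; 2(-1) + x = 0, so O = +2
Oxidation number: +2

+2


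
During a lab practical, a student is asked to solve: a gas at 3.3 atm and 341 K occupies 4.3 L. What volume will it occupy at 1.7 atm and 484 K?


P1V1/T1 = P2V2/T2
V2 = P1V1T2/(T1P2)
= 3.3×4.3×484/(341×1.7)
= 11.847 L

11.847 L


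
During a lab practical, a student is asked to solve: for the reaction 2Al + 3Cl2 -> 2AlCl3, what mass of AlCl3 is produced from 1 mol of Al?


Mole ratio AlCl3:Al = 2:2
n(AlCl3) = 1 × 2/2 = 1.000 mol
mass = 1.000 × 133.33 = 133.33 g

133.33 g


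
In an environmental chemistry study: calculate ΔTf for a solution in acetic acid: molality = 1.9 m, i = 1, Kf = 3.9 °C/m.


ΔTf = Kf × m × i
= 3.9 × 1.9 × 1
= 7.41 °C

7.41 °C


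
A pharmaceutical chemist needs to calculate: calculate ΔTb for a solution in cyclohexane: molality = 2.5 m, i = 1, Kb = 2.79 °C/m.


ΔTb = Kb × m × i
= 2.79 × 2.5 × 1
= 6.975 °C

6.975 °C


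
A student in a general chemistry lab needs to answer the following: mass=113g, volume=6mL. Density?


ρ = mass/volume
= 113/6
= 18.833 g/mL

18.833 g/mL


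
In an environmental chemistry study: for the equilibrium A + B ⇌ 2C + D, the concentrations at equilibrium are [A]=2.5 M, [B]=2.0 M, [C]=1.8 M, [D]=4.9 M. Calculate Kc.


Kc = [C]^2[D]/([A][B])
= (1.8^2 × 4.9^1)/(2.5^1 × 2.0^1)
= 15.876/5
= 3.175

3.175


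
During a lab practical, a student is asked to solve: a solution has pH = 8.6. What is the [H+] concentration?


[H+] = 10^(-pH) = 10^(-8.6)
= 2.51×10^-9 M

2.51×10^-9 M


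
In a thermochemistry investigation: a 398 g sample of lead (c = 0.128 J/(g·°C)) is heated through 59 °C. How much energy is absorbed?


q = mcΔT = 398 × 0.128 × 59
= 3005.70 J

3005.70 J


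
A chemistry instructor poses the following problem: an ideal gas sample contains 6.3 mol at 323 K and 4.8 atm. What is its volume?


PV = nRT  (R = 0.08206 L·atm/(mol·K))
V = nRT/P = 6.3×0.08206×323/4.8
= 34.788 L

34.788 L


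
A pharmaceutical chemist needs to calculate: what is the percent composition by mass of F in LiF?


M(LiF) = 1×6.94 + 1×19.0 = 25.94 g/mol
Mass of F = 1 × 19.0 = 19.00 g/mol
% F = 19.00/25.94 × 100 = 73.25%

73.25%


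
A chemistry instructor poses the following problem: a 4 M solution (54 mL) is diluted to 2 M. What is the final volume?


C1V1 = C2V2
4 × 54 = 2 × V2
V2 = 216/2 = 108.0 mL

108.0 mL


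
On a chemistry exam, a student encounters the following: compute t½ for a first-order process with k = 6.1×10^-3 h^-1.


t½ = ln2/k = 0.693147/(6.1×10^-3 h^-1)
= 113.6 h

113.6 h


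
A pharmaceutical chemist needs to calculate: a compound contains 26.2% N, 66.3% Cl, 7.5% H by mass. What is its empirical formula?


Assume 100 g sample. Moles of each element:
  N: 26.2/14.01 = 1.87 mol
  Cl: 66.3/35.45 = 1.87 mol
  H: 7.5/1.008 = 7.44 mol
Divide by smallest (1.87):
  N: 1.87/1.87 = 1.0
  Cl: 1.87/1.87 = 1.0
  H: 7.44/1.87 = 3.98
Empirical formula: NH4Cl

NH4Cl


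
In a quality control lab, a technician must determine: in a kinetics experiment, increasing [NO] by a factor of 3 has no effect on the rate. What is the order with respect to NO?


rate ∝ [NO]^n
rate ∝ [NO]^0
Order in NO: 0

0


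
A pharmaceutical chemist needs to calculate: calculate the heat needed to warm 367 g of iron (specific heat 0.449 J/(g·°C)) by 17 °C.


q = mcΔT = 367 × 0.449 × 17
= 2801.31 J

2801.31 J


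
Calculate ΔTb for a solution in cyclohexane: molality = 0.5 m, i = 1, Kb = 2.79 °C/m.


ΔTb = Kb × m × i
= 2.79 × 0.5 × 1
= 1.395 °C

1.395 °C


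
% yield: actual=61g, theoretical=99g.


% yield = actual/theoretical × 100
= 61/99 × 100
= 61.62%

61.62%


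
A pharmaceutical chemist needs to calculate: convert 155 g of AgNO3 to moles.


M(AgNO3) = 169.88 g/mol
n = mass/M = 155/169.88 = 0.9124 mol

0.9124 mol


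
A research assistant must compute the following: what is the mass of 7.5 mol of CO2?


M(CO2) = 44.01 g/mol
mass = n × M = 7.5 × 44.01 = 330.08 g

330.08 g


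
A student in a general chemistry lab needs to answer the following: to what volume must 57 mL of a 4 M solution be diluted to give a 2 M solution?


C1V1 = C2V2
4 × 57 = 2 × V2
V2 = 228/2 = 114.0 mL

114.0 mL


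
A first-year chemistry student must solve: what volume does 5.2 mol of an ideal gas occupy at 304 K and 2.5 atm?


PV = nRT  (R = 0.08206 L·atm/(mol·K))
V = nRT/P = 5.2×0.08206×304/2.5
= 51.888 L

51.888 L


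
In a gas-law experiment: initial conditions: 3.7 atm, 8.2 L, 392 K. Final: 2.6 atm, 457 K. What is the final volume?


P1V1/T1 = P2V2/T2
V2 = P1V1T2/(T1P2)
= 3.7×8.2×457/(392×2.6)
= 13.604 L

13.604 L


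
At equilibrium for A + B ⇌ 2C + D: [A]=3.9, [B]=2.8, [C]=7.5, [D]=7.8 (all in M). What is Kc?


Kc = [C]^2[D]/([A][B])
= (7.5^2 × 7.8^1)/(3.9^1 × 2.8^1)
= 438.75/10.92
= 40.18

40.18


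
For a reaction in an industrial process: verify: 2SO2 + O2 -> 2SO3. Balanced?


Equation: 2SO2 + O2 -> 2SO3
Check atoms: O: 6=6, S: 2=2
Balanced

Yes, balanced


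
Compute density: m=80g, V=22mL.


ρ = mass/volume
= 80/22
= 3.636 g/mL

3.636 g/mL


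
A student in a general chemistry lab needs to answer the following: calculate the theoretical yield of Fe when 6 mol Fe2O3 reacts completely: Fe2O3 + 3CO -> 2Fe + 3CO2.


Mole ratio Fe:Fe2O3 = 2:1
n(Fe) = 6 × 2/1 = 12.000 mol
mass = 12.000 × 55.85 = 670.2 g

670.2 g


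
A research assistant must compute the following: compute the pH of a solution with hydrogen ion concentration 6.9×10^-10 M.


pH = -log10([H+]) = -log10(6.9×10^-10)
= 10 - log10(6.9)
= 10 - 0.84
= 9.16

9.16


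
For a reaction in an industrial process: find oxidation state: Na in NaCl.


Group 1 metal: +1
Oxidation number: +1

+1


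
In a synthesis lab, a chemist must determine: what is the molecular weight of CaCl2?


M(CaCl2) = 1×40.08 + 2×35.45
= 40.08 + 70.9
= 110.98 g/mol

110.98 g/mol


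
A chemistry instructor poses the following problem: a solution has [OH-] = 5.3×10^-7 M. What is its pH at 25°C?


pOH = -log10([OH-]) = -log10(5.3×10^-7)
= 7 - log10(5.3) = 6.28
pH = 14 - pOH = 14 - 6.28 = 7.72

7.72


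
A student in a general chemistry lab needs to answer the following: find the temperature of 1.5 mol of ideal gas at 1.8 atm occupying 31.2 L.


PV = nRT  (R = 0.08206 L·atm/(mol·K))
T = PV/(nR) = 1.8×31.2/(1.5×0.08206)
= 56.16/0.123090
= 456.25 K

456.25 K


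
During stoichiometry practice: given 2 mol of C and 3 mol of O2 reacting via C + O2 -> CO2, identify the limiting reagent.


Mole ratio available / coefficient:
  C: 2/1 = 2.000
  O2: 3/1 = 3.000
Smaller ratio is limiting.

C


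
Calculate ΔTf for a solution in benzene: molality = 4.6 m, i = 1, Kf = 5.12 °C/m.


ΔTf = Kf × m × i
= 5.12 × 4.6 × 1
= 23.552 °C

23.552 °C


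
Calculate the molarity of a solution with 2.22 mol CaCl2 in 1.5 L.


M = n/V = 2.22/1.5 = 1.480 mol/L

1.480 M


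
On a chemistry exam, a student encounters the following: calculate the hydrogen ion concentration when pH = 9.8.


[H+] = 10^(-pH) = 10^(-9.8)
= 1.58×10^-10 M

1.58×10^-10 M


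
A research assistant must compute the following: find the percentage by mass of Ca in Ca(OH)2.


M(Ca(OH)2) = 1×40.08 + 2×16.0 + 2×1.008 = 74.096 g/mol
Mass of Ca = 1 × 40.08 = 40.08 g/mol
% Ca = 40.08/74.096 × 100 = 54.09%

54.09%


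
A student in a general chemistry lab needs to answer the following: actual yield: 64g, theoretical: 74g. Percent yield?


% yield = actual/theoretical × 100
= 64/74 × 100
= 86.49%

86.49%


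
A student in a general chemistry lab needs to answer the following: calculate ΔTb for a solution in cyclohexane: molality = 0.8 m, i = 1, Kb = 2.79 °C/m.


ΔTb = Kb × m × i
= 2.79 × 0.8 × 1
= 2.232 °C

2.232 °C


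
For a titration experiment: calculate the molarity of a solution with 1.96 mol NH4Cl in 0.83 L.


M = n/V = 1.96/0.83 = 2.361 mol/L

2.361 M


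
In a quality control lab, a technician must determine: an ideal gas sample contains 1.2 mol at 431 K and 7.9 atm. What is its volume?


PV = nRT  (R = 0.08206 L·atm/(mol·K))
V = nRT/P = 1.2×0.08206×431/7.9
= 5.372 L

5.372 L


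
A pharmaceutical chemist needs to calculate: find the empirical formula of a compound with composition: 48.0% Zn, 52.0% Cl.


Assume 100 g sample. Moles of each element:
  Zn: 48.0/65.38 = 0.734 mol
  Cl: 52.0/35.45 = 1.467 mol
Divide by smallest (0.734):
  Zn: 0.734/0.734 = 1.0
  Cl: 1.467/0.734 = 2.0
Empirical formula: ZnCl2

ZnCl2


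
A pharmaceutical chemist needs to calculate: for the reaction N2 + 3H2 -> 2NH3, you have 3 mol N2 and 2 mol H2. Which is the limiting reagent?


Mole ratio available / coefficient:
  N2: 3/1 = 3.000
  H2: 2/3 = 0.667
Smaller ratio is limiting.

H2


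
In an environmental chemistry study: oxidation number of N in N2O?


2x + (-2) = 0, so x = +1
Oxidation number: +1

+1


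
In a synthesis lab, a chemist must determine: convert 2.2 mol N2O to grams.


M(N2O) = 44.02 g/mol
mass = n × M = 2.2 × 44.02 = 96.84 g

96.84 g


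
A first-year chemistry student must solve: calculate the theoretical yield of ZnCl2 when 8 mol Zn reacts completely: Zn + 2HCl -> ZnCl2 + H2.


Mole ratio ZnCl2:Zn = 1:1
n(ZnCl2) = 8 × 1/1 = 8.000 mol
mass = 8.000 × 136.28 = 1090.24 g

1090.24 g


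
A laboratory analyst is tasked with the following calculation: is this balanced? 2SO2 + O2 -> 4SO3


Equation: 2SO2 + O2 -> 4SO3
Check atoms: O: 6≠12, S: 2≠4
Not balanced

No, not balanced


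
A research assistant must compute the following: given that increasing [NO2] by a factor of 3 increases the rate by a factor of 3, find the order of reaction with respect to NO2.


rate ∝ [NO2]^n
3^n = 3 → n = 1
Order in NO2: 1

1


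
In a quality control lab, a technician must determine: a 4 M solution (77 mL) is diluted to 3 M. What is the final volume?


C1V1 = C2V2
4 × 77 = 3 × V2
V2 = 308/3 = 102.67 mL

102.67 mL


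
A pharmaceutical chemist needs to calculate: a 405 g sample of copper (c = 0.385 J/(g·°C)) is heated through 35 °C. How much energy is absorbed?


q = mcΔT = 405 × 0.385 × 35
= 5457.38 J

5457.38 J


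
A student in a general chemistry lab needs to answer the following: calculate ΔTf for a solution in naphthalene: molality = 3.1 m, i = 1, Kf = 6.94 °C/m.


ΔTf = Kf × m × i
= 6.94 × 3.1 × 1
= 21.514 °C

21.514 °C


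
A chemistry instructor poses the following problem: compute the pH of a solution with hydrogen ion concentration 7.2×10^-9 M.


pH = -log10([H+]) = -log10(7.2×10^-9)
= 9 - log10(7.2)
= 9 - 0.86
= 8.14

8.14


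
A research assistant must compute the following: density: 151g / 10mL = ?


ρ = mass/volume
= 151/10
= 15.1 g/mL

15.1 g/mL


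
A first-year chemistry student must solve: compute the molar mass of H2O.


M(H2O) = 2×1.008 + 1×16.0
= 2.02 + 16.0
= 18.02 g/mol

18.02 g/mol


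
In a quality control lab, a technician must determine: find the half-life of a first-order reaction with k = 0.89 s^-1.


t½ = ln2/k = 0.693147/(0.89 s^-1)
= 0.7788 s

0.7788 s


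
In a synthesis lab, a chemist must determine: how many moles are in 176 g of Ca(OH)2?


M(Ca(OH)2) = 74.1 g/mol
n = mass/M = 176/74.1 = 2.3752 mol

2.3752 mol


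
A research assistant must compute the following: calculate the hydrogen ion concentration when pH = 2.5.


[H+] = 10^(-pH) = 10^(-2.5)
= 3.16×10^-3 M

3.16×10^-3 M


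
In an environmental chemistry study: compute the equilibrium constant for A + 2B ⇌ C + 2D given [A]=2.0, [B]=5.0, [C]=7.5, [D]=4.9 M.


Kc = [C][D]^2/([A][B]^2)
= (7.5^1 × 4.9^2)/(2.0^1 × 5.0^2)
= 180.075/50
= 3.602

3.602


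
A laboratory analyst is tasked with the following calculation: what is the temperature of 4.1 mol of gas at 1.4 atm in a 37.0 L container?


PV = nRT  (R = 0.08206 L·atm/(mol·K))
T = PV/(nR) = 1.4×37.0/(4.1×0.08206)
= 51.80/0.336446
= 153.96 K

153.96 K


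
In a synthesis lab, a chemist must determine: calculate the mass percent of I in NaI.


M(NaI) = 1×22.99 + 1×126.9 = 149.89 g/mol
Mass of I = 1 × 126.9 = 126.90 g/mol
% I = 126.90/149.89 × 100 = 84.66%

84.66%


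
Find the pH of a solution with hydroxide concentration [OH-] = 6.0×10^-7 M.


pOH = -log10([OH-]) = -log10(6.0×10^-7)
= 7 - log10(6.0) = 6.22
pH = 14 - pOH = 14 - 6.22 = 7.78

7.78


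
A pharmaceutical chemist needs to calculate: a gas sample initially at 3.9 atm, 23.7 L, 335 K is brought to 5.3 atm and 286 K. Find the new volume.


P1V1/T1 = P2V2/T2
V2 = P1V1T2/(T1P2)
= 3.9×23.7×286/(335×5.3)
= 14.889 L

14.889 L


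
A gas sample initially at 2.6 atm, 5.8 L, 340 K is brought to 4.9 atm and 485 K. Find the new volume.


P1V1/T1 = P2V2/T2
V2 = P1V1T2/(T1P2)
= 2.6×5.8×485/(340×4.9)
= 4.39 L

4.39 L


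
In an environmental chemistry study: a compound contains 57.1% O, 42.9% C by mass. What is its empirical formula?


Assume 100 g sample. Moles of each element:
  O: 57.1/16.0 = 3.569 mol
  C: 42.9/12.01 = 3.572 mol
Divide by smallest (3.569):
  O: 3.569/3.569 = 1.0
  C: 3.572/3.569 = 1.0
Empirical formula: CO

CO


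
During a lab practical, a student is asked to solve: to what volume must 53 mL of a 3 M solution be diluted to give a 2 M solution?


C1V1 = C2V2
3 × 53 = 2 × V2
V2 = 159/2 = 79.5 mL

79.5 mL


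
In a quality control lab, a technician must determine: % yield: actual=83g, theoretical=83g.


% yield = actual/theoretical × 100
= 83/83 × 100
= 100.0%

100.0%


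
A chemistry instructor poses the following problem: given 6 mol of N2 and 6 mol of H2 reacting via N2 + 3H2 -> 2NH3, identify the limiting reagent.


Mole ratio available / coefficient:
  N2: 6/1 = 6.000
  H2: 6/3 = 2.000
Smaller ratio is limiting.

H2


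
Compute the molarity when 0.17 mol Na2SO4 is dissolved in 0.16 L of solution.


M = n/V = 0.17/0.16 = 1.063 mol/L

1.063 M


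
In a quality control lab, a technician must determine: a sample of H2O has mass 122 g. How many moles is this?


M(H2O) = 18.02 g/mol
n = mass/M = 122/18.02 = 6.7703 mol

6.7703 mol


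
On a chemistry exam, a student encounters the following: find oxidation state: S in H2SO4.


2(+1) + x + 4(-2) = 0, so x = +6
Oxidation number: +6

+6


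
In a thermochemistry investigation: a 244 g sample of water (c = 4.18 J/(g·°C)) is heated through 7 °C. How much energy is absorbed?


q = mcΔT = 244 × 4.18 × 7
= 7139.44 J

7139.44 J


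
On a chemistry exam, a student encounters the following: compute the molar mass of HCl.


M(HCl) = 1×1.008 + 1×35.45
= 1.01 + 35.45
= 36.46 g/mol

36.46 g/mol


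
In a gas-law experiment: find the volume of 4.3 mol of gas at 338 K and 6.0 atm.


PV = nRT  (R = 0.08206 L·atm/(mol·K))
V = nRT/P = 4.3×0.08206×338/6.0
= 19.878 L

19.878 L


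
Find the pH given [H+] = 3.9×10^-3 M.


pH = -log10([H+]) = -log10(3.9×10^-3)
= 3 - log10(3.9)
= 3 - 0.59
= 2.41

2.41


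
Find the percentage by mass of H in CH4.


M(CH4) = 1×12.01 + 4×1.008 = 16.042 g/mol
Mass of H = 4 × 1.008 = 4.032 g/mol
% H = 4.032/16.042 × 100 = 25.13%

25.13%


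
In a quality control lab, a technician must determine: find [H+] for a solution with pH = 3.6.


[H+] = 10^(-pH) = 10^(-3.6)
= 2.51×10^-4 M

2.51×10^-4 M


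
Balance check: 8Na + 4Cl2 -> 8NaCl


Equation: 8Na + 4Cl2 -> 8NaCl
Check atoms: Cl: 8=8, Na: 8=8
Balanced

Yes, balanced


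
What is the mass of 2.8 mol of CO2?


M(CO2) = 44.01 g/mol
mass = n × M = 2.8 × 44.01 = 123.23 g

123.23 g


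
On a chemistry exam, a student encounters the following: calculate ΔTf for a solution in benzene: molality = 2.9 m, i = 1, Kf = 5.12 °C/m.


ΔTf = Kf × m × i
= 5.12 × 2.9 × 1
= 14.848 °C

14.848 °C


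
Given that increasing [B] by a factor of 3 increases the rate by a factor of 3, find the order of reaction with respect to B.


rate ∝ [B]^n
3^n = 3 → n = 1
Order in B: 1

1


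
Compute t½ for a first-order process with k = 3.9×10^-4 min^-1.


t½ = ln2/k = 0.693147/(3.9×10^-4 min^-1)
= 1777 min

1777 min


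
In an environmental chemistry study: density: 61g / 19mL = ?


ρ = mass/volume
= 61/19
= 3.211 g/mL

3.211 g/mL


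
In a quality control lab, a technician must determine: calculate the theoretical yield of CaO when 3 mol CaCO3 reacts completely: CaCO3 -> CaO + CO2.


Mole ratio CaO:CaCO3 = 1:1
n(CaO) = 3 × 1/1 = 3.000 mol
mass = 3.000 × 56.08 = 168.24 g

168.24 g


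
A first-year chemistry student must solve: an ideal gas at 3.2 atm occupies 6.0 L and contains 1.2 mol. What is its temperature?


PV = nRT  (R = 0.08206 L·atm/(mol·K))
T = PV/(nR) = 3.2×6.0/(1.2×0.08206)
= 19.20/0.098472
= 194.98 K

194.98 K


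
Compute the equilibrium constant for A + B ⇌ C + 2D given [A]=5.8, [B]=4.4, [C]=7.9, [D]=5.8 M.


Kc = [C][D]^2/([A][B])
= (7.9^1 × 5.8^2)/(5.8^1 × 4.4^1)
= 265.756/25.52
= 10.41

10.41


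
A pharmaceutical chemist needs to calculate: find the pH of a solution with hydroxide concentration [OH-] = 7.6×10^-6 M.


pOH = -log10([OH-]) = -log10(7.6×10^-6)
= 6 - log10(7.6) = 5.12
pH = 14 - pOH = 14 - 5.12 = 8.88

8.88


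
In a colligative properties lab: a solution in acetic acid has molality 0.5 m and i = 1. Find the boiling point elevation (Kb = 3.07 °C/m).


ΔTb = Kb × m × i
= 3.07 × 0.5 × 1
= 1.535 °C

1.535 °C


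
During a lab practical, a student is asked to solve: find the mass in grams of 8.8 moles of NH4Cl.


M(NH4Cl) = 53.49 g/mol
mass = n × M = 8.8 × 53.49 = 470.71 g

470.71 g


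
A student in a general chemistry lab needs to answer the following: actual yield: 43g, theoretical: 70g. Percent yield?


% yield = actual/theoretical × 100
= 43/70 × 100
= 61.43%

61.43%


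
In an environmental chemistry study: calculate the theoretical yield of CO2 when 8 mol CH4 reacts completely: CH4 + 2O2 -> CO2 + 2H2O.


Mole ratio CO2:CH4 = 1:1
n(CO2) = 8 × 1/1 = 8.000 mol
mass = 8.000 × 44.01 = 352.08 g

352.08 g


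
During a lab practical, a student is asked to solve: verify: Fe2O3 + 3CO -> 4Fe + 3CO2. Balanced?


Equation: Fe2O3 + 3CO -> 4Fe + 3CO2
Check atoms: C: 3=3, Fe: 2≠4, O: 6=6
Not balanced

No, not balanced


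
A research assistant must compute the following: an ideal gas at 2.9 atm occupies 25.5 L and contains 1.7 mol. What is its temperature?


PV = nRT  (R = 0.08206 L·atm/(mol·K))
T = PV/(nR) = 2.9×25.5/(1.7×0.08206)
= 73.95/0.139502
= 530.10 K

530.10 K


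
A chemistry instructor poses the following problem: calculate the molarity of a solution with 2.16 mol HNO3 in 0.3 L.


M = n/V = 2.16/0.3 = 7.200 mol/L

7.200 M


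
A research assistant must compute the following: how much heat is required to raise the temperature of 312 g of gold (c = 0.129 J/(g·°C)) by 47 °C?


q = mcΔT = 312 × 0.129 × 47
= 1891.66 J

1891.66 J


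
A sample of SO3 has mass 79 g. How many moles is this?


M(SO3) = 80.07 g/mol
n = mass/M = 79/80.07 = 0.9866 mol

0.9866 mol


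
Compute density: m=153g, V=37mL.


ρ = mass/volume
= 153/37
= 4.135 g/mL

4.135 g/mL


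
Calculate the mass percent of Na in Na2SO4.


M(Na2SO4) = 2×22.99 + 1×32.07 + 4×16.0 = 142.05 g/mol
Mass of Na = 2 × 22.99 = 45.98 g/mol
% Na = 45.98/142.05 × 100 = 32.37%

32.37%


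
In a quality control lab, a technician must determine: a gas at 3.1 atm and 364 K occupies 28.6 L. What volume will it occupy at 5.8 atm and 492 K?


P1V1/T1 = P2V2/T2
V2 = P1V1T2/(T1P2)
= 3.1×28.6×492/(364×5.8)
= 20.662 L

20.662 L


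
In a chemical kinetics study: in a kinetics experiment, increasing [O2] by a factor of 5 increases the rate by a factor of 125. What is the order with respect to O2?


rate ∝ [O2]^n
5^n = 125 → n = 3
Order in O2: 3

3


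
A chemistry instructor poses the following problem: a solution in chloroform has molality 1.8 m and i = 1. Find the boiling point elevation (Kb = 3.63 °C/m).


ΔTb = Kb × m × i
= 3.63 × 1.8 × 1
= 6.534 °C

6.534 °C


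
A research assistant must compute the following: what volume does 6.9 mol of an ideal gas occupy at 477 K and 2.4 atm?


PV = nRT  (R = 0.08206 L·atm/(mol·K))
V = nRT/P = 6.9×0.08206×477/2.4
= 112.535 L

112.535 L


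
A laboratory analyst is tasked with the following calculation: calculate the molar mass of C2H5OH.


M(C2H5OH) = 2×12.01 + 6×1.008 + 1×16.0
= 24.02 + 6.05 + 16.0
= 46.07 g/mol

46.07 g/mol


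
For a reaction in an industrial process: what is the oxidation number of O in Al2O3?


O is usually -2
Oxidation number: -2

-2


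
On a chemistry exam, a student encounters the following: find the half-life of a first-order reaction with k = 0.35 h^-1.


t½ = ln2/k = 0.693147/(0.35 h^-1)
= 1.980 h

1.980 h


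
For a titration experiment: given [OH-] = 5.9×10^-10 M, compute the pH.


pOH = -log10([OH-]) = -log10(5.9×10^-10)
= 10 - log10(5.9) = 9.23
pH = 14 - pOH = 14 - 9.23 = 4.77

4.77


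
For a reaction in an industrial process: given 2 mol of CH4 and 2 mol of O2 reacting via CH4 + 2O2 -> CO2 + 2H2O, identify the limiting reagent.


Mole ratio available / coefficient:
  CH4: 2/1 = 2.000
  O2: 2/2 = 1.000
Smaller ratio is limiting.

O2


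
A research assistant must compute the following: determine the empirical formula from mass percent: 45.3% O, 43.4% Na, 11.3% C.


Assume 100 g sample. Moles of each element:
  O: 45.3/16.0 = 2.831 mol
  Na: 43.4/22.99 = 1.888 mol
  C: 11.3/12.01 = 0.941 mol
Divide by smallest (0.941):
  O: 2.831/0.941 = 3.01
  Na: 1.888/0.941 = 2.01
  C: 0.941/0.941 = 1.0
Empirical formula: Na2CO3

Na2CO3


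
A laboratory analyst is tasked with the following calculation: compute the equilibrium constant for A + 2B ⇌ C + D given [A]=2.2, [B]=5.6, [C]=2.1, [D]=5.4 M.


Kc = [C][D]/([A][B]^2)
= (2.1^1 × 5.4^1)/(2.2^1 × 5.6^2)
= 11.34/68.992
= 0.1644

0.1644


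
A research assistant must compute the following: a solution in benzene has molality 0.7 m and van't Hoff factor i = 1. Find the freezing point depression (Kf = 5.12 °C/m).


ΔTf = Kf × m × i
= 5.12 × 0.7 × 1
= 3.584 °C

3.584 °C


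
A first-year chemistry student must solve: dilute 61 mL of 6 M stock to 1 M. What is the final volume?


C1V1 = C2V2
6 × 61 = 1 × V2
V2 = 366/1 = 366.0 mL

366.0 mL


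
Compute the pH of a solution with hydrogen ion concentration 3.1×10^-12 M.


pH = -log10([H+]) = -log10(3.1×10^-12)
= 12 - log10(3.1)
= 12 - 0.49
= 11.51

11.51


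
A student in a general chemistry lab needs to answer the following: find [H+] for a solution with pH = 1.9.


[H+] = 10^(-pH) = 10^(-1.9)
= 1.26×10^-2 M

1.26×10^-2 M


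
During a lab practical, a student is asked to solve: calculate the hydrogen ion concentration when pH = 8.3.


[H+] = 10^(-pH) = 10^(-8.3)
= 5.01×10^-9 M

5.01×10^-9 M


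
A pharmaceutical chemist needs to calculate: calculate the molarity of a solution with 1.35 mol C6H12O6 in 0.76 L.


M = n/V = 1.35/0.76 = 1.776 mol/L

1.776 M


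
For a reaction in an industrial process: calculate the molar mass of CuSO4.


M(CuSO4) = 1×63.55 + 1×32.07 + 4×16.0
= 63.55 + 32.07 + 64.0
= 159.62 g/mol

159.62 g/mol


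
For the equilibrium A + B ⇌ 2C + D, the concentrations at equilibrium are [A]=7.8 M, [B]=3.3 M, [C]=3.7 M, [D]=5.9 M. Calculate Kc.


Kc = [C]^2[D]/([A][B])
= (3.7^2 × 5.9^1)/(7.8^1 × 3.3^1)
= 80.771/25.74
= 3.138

3.138


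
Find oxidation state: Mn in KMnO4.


(+1) + x + 4(-2) = 0, so x = +7
Oxidation number: +7

+7


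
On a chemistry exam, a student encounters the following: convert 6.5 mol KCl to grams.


M(KCl) = 74.55 g/mol
mass = n × M = 6.5 × 74.55 = 484.58 g

484.58 g


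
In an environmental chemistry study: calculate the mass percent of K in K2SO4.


M(K2SO4) = 2×39.1 + 1×32.07 + 4×16.0 = 174.27 g/mol
Mass of K = 2 × 39.1 = 78.20 g/mol
% K = 78.20/174.27 × 100 = 44.87%

44.87%


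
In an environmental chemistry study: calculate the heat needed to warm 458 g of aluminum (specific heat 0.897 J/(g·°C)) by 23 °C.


q = mcΔT = 458 × 0.897 × 23
= 9449.00 J

9449.00 J


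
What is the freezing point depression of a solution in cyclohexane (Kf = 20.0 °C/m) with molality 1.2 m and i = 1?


ΔTf = Kf × m × i
= 20.0 × 1.2 × 1
= 24.0 °C

24.0 °C


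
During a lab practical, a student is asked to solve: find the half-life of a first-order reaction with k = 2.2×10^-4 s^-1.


t½ = ln2/k = 0.693147/(2.2×10^-4 s^-1)
= 3151 s

3151 s


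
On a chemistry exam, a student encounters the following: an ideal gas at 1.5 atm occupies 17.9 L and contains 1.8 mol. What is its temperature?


PV = nRT  (R = 0.08206 L·atm/(mol·K))
T = PV/(nR) = 1.5×17.9/(1.8×0.08206)
= 26.85/0.147708
= 181.78 K

181.78 K


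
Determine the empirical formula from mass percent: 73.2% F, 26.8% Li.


Assume 100 g sample. Moles of each element:
  F: 73.2/19.0 = 3.853 mol
  Li: 26.8/6.94 = 3.862 mol
Divide by smallest (3.853):
  F: 3.853/3.853 = 1.0
  Li: 3.862/3.853 = 1.0
Empirical formula: LiF

LiF


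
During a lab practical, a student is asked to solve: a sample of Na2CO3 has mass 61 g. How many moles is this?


M(Na2CO3) = 105.99 g/mol
n = mass/M = 61/105.99 = 0.5755 mol

0.5755 mol


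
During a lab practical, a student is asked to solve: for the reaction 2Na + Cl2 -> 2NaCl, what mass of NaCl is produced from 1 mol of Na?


Mole ratio NaCl:Na = 2:2
n(NaCl) = 1 × 2/2 = 1.000 mol
mass = 1.000 × 58.44 = 58.44 g

58.44 g


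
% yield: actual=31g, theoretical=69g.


% yield = actual/theoretical × 100
= 31/69 × 100
= 44.93%

44.93%


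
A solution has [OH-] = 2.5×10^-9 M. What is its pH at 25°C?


pOH = -log10([OH-]) = -log10(2.5×10^-9)
= 9 - log10(2.5) = 8.6
pH = 14 - pOH = 14 - 8.6 = 5.4

5.4


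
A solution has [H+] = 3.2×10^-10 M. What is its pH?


pH = -log10([H+]) = -log10(3.2×10^-10)
= 10 - log10(3.2)
= 10 - 0.51
= 9.49

9.49


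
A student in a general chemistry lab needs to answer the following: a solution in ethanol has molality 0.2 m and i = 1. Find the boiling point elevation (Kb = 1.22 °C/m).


ΔTb = Kb × m × i
= 1.22 × 0.2 × 1
= 0.244 °C

0.244 °C


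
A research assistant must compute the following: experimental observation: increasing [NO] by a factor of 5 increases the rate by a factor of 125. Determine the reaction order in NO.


rate ∝ [NO]^n
5^n = 125 → n = 3
Order in NO: 3

3


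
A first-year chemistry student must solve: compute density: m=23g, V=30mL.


ρ = mass/volume
= 23/30
= 0.767 g/mL

0.767 g/mL


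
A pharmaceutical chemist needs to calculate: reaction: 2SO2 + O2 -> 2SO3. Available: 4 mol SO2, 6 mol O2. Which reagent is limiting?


Mole ratio available / coefficient:
  SO2: 4/2 = 2.000
  O2: 6/1 = 6.000
Smaller ratio is limiting.

SO2


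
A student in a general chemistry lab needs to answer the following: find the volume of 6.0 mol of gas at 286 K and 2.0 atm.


PV = nRT  (R = 0.08206 L·atm/(mol·K))
V = nRT/P = 6.0×0.08206×286/2.0
= 70.407 L

70.407 L


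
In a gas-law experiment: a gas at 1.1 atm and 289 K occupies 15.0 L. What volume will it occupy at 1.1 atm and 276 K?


P1V1/T1 = P2V2/T2
V2 = P1V1T2/(T1P2)
= 1.1×15.0×276/(289×1.1)
= 14.325 L

14.325 L


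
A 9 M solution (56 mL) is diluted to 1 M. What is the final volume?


C1V1 = C2V2
9 × 56 = 1 × V2
V2 = 504/1 = 504.0 mL

504.0 mL


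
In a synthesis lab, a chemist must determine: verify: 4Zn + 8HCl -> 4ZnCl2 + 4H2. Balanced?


Equation: 4Zn + 8HCl -> 4ZnCl2 + 4H2
Check atoms: Cl: 8=8, H: 8=8, Zn: 4=4
Balanced

Yes, balanced


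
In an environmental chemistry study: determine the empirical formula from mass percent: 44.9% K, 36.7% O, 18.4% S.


Assume 100 g sample. Moles of each element:
  K: 44.9/39.1 = 1.148 mol
  O: 36.7/16.0 = 2.294 mol
  S: 18.4/32.07 = 0.574 mol
Divide by smallest (0.574):
  K: 1.148/0.574 = 2.0
  O: 2.294/0.574 = 4.0
  S: 0.574/0.574 = 1.0
Empirical formula: K2SO4

K2SO4


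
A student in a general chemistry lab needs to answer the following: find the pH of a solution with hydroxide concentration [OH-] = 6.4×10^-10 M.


pOH = -log10([OH-]) = -log10(6.4×10^-10)
= 10 - log10(6.4) = 9.19
pH = 14 - pOH = 14 - 9.19 = 4.81

4.81


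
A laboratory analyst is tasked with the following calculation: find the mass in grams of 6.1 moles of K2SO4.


M(K2SO4) = 174.27 g/mol
mass = n × M = 6.1 × 174.27 = 1063.05 g

1063.05 g


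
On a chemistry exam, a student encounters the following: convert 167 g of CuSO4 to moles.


M(CuSO4) = 159.62 g/mol
n = mass/M = 167/159.62 = 1.0462 mol

1.0462 mol


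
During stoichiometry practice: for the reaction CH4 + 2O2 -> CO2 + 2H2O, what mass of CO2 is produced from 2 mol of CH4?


Mole ratio CO2:CH4 = 1:1
n(CO2) = 2 × 1/1 = 2.000 mol
mass = 2.000 × 44.01 = 88.02 g

88.02 g


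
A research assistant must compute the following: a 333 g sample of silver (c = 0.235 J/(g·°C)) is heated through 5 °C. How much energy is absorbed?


q = mcΔT = 333 × 0.235 × 5
= 391.28 J

391.28 J


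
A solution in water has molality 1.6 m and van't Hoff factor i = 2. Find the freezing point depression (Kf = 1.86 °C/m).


ΔTf = Kf × m × i
= 1.86 × 1.6 × 2
= 5.952 °C

5.952 °C


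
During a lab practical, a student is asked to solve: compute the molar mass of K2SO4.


M(K2SO4) = 2×39.1 + 1×32.07 + 4×16.0
= 78.2 + 32.07 + 64.0
= 174.27 g/mol

174.27 g/mol


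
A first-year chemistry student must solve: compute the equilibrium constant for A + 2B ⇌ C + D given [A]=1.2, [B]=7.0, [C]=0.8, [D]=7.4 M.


Kc = [C][D]/([A][B]^2)
= (0.8^1 × 7.4^1)/(1.2^1 × 7.0^2)
= 5.92/58.8
= 0.1007

0.1007


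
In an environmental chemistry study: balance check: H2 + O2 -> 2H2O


Equation: H2 + O2 -> 2H2O
Check atoms: H: 2≠4, O: 2=2
Not balanced

No, not balanced


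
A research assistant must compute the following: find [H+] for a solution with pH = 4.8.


[H+] = 10^(-pH) = 10^(-4.8)
= 1.58×10^-5 M

1.58×10^-5 M


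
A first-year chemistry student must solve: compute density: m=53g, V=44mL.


ρ = mass/volume
= 53/44
= 1.205 g/mL

1.205 g/mL


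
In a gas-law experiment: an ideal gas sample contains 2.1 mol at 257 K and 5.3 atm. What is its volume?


PV = nRT  (R = 0.08206 L·atm/(mol·K))
V = nRT/P = 2.1×0.08206×257/5.3
= 8.356 L

8.356 L


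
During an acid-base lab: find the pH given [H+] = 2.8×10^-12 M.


pH = -log10([H+]) = -log10(2.8×10^-12)
= 12 - log10(2.8)
= 12 - 0.45
= 11.55

11.55


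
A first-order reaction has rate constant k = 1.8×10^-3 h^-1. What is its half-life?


t½ = ln2/k = 0.693147/(1.8×10^-3 h^-1)
= 385.1 h

385.1 h


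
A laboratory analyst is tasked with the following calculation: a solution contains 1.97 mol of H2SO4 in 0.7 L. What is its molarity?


M = n/V = 1.97/0.7 = 2.814 mol/L

2.814 M


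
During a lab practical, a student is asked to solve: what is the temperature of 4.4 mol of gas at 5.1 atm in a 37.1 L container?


PV = nRT  (R = 0.08206 L·atm/(mol·K))
T = PV/(nR) = 5.1×37.1/(4.4×0.08206)
= 189.21/0.361064
= 524.03 K

524.03 K


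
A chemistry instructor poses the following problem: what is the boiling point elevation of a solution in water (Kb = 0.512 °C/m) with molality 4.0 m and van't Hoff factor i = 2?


ΔTb = Kb × m × i
= 0.512 × 4.0 × 2
= 4.096 °C

4.096 °C


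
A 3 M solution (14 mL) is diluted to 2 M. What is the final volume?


C1V1 = C2V2
3 × 14 = 2 × V2
V2 = 42/2 = 21.0 mL

21.0 mL


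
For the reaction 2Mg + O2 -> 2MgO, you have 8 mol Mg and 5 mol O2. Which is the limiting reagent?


Mole ratio available / coefficient:
  Mg: 8/2 = 4.000
  O2: 5/1 = 5.000
Smaller ratio is limiting.

Mg


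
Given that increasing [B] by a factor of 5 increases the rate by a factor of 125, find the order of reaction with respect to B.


rate ∝ [B]^n
5^n = 125 → n = 3
Order in B: 3

3


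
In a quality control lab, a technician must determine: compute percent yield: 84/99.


% yield = actual/theoretical × 100
= 84/99 × 100
= 84.85%

84.85%


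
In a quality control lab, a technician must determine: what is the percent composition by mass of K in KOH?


M(KOH) = 1×39.1 + 1×16.0 + 1×1.008 = 56.108 g/mol
Mass of K = 1 × 39.1 = 39.10 g/mol
% K = 39.10/56.108 × 100 = 69.69%

69.69%


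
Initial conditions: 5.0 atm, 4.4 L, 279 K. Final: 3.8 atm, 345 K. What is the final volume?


P1V1/T1 = P2V2/T2
V2 = P1V1T2/(T1P2)
= 5.0×4.4×345/(279×3.8)
= 7.159 L

7.159 L


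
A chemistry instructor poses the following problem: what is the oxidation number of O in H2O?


O is usually -2
Oxidation number: -2

-2


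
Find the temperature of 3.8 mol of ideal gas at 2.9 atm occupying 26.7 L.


PV = nRT  (R = 0.08206 L·atm/(mol·K))
T = PV/(nR) = 2.9×26.7/(3.8×0.08206)
= 77.43/0.311828
= 248.31 K

248.31 K


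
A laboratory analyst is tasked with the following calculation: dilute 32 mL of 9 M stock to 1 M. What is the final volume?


C1V1 = C2V2
9 × 32 = 1 × V2
V2 = 288/1 = 288.0 mL

288.0 mL


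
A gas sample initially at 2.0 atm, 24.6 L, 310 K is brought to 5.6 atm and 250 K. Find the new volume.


P1V1/T1 = P2V2/T2
V2 = P1V1T2/(T1P2)
= 2.0×24.6×250/(310×5.6)
= 7.085 L

7.085 L


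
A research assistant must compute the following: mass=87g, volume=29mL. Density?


ρ = mass/volume
= 87/29
= 3.0 g/mL

3.0 g/mL


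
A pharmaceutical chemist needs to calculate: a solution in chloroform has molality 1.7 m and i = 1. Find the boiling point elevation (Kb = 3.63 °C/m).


ΔTb = Kb × m × i
= 3.63 × 1.7 × 1
= 6.171 °C

6.171 °C


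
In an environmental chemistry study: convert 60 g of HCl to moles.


M(HCl) = 36.46 g/mol
n = mass/M = 60/36.46 = 1.6456 mol

1.6456 mol


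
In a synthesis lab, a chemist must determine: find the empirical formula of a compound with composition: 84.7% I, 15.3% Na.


Assume 100 g sample. Moles of each element:
  I: 84.7/126.9 = 0.667 mol
  Na: 15.3/22.99 = 0.666 mol
Divide by smallest (0.666):
  I: 0.667/0.666 = 1.0
  Na: 0.666/0.666 = 1.0
Empirical formula: NaI

NaI


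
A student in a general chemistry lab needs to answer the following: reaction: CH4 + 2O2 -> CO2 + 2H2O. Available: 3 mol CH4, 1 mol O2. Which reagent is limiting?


Mole ratio available / coefficient:
  CH4: 3/1 = 3.000
  O2: 1/2 = 0.500
Smaller ratio is limiting.

O2


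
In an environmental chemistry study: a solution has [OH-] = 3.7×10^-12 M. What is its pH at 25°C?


pOH = -log10([OH-]) = -log10(3.7×10^-12)
= 12 - log10(3.7) = 11.43
pH = 14 - pOH = 14 - 11.43 = 2.57

2.57
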